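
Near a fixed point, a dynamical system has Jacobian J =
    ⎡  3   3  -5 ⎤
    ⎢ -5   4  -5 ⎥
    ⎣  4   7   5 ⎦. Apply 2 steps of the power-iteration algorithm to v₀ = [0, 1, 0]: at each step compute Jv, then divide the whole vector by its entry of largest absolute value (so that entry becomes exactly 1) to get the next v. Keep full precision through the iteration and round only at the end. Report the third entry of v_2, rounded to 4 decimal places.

Jv0 = (3.00000, 4.00000, 7.00000); divide by 7.00000 → v1 = (0.42857, 0.57143, 1.00000)
Jv1 = (-2.00000, -4.85714, 10.71429); divide by 10.71429 → v2 = (-0.18667, -0.45333, 1.00000)
Requested entry of v2: 75/75 = 1.0000

1.0000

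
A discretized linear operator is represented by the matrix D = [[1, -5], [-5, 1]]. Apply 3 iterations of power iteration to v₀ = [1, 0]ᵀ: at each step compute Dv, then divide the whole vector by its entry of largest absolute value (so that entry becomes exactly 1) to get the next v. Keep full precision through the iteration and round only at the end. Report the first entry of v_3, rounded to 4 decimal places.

Dv0 = (1.00000, -5.00000); divide by -5.00000 → v1 = (-0.20000, 1.00000)
Dv1 = (-5.20000, 2.00000); divide by -5.20000 → v2 = (1.00000, -0.38462)
Dv2 = (2.92308, -5.38462); divide by -5.38462 → v3 = (-0.54286, 1.00000)
Requested entry of v3: 76/-140 = -0.5429

-0.5429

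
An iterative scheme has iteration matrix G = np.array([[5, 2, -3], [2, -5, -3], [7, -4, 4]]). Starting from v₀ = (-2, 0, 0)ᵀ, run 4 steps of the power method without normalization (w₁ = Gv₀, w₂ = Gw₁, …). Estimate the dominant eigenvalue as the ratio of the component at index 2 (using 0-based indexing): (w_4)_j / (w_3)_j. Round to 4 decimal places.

1.2417

w1 = Gv₀ = (5·(-2) + 2·0 + (-3)·0; 2·(-2) + (-5)·0 + (-3)·0; 7·(-2) + (-4)·0 + 4·0) = (-10, -4, -14)
w2 = Gw1 = (5·(-10) + 2·(-4) + (-3)·(-14); 2·(-10) + (-5)·(-4) + (-3)·(-14); 7·(-10) + (-4)·(-4) + 4·(-14)) = (-16, 42, -110)
w3 = Gw2 = (334, 88, -720)
w4 = Gw3 = (4006, 2388, -894)
Ratio at component: -894 / -720 = 1.2417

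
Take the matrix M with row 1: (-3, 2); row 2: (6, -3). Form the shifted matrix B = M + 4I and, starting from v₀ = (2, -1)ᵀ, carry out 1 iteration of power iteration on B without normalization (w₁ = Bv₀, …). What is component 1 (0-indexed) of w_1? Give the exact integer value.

11

B = M + 4I has rows (1, 2); (6, 1)
w1 = Bv₀ = (1·2 + 2·(-1); 6·2 + 1·(-1)) = (0, 11)
Requested component of w1: 11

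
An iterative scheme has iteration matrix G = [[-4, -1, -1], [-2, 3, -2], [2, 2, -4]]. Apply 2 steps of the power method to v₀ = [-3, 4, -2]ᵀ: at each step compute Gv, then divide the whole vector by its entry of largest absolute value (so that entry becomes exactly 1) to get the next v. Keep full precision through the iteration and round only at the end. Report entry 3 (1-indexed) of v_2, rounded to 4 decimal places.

Gv0 = (10.00000, 22.00000, 10.00000); divide by 22.00000 → v1 = (0.45455, 1.00000, 0.45455)
Gv1 = (-3.27273, 1.18182, 1.09091); divide by -3.27273 → v2 = (1.00000, -0.36111, -0.33333)
Requested entry of v2: 24/-72 = -0.3333

-0.3333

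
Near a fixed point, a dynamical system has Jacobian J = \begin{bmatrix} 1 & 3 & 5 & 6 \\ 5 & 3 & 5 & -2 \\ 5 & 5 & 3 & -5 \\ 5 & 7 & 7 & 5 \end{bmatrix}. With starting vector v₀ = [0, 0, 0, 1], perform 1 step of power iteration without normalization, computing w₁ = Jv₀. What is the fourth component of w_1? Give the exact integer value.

5

w1 = Jv₀ = (6, -2, -5, 5)
The requested component of w1 is 5.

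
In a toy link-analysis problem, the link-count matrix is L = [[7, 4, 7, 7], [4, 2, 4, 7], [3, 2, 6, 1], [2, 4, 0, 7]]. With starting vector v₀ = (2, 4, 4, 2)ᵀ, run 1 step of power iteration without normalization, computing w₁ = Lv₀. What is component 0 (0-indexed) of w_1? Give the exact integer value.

72

w1 = Lv₀ = (72, 46, 40, 34)
The requested component of w1 is 72.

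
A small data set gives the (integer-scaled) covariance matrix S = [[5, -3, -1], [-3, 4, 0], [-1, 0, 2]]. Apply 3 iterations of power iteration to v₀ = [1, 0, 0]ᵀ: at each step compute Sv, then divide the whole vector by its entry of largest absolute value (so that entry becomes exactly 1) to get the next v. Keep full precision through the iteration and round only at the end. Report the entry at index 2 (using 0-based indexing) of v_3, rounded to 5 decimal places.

Sv0 = (5.000000, -3.000000, -1.000000); divide by 5.000000 → v1 = (1.000000, -0.600000, -0.200000)
Sv1 = (7.000000, -5.400000, -1.400000); divide by 7.000000 → v2 = (1.000000, -0.771429, -0.200000)
Sv2 = (7.514286, -6.085714, -1.400000); divide by 7.514286 → v3 = (1.000000, -0.809886, -0.186312)
Requested entry of v3: -49/263 = -0.18631

-0.18631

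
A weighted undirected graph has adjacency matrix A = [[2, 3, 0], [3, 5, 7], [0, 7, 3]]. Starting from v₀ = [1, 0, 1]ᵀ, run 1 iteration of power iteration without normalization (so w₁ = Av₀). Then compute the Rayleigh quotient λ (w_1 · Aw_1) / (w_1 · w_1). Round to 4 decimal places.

λ ≈ 9.5133

w1 = Av₀ = (2, 10, 3)
Aw1 = (34, 77, 79)
w1·Aw1 = 2·34 + 10·77 + 3·79 = 1075; w1·w1 = 2·2 + 10·10 + 3·3 = 113
λ ≈ 1075/113 = 9.5133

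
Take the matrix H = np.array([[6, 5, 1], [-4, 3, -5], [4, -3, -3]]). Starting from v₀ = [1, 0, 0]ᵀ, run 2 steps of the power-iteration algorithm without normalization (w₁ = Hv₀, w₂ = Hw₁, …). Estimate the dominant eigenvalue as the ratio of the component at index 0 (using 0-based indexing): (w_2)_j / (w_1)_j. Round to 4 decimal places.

3.3333

w1 = Hv₀ = (6·1 + 5·0 + 1·0; (-4)·1 + 3·0 + (-5)·0; 4·1 + (-3)·0 + (-3)·0) = (6, -4, 4)
w2 = Hw1 = (6·6 + 5·(-4) + 1·4; (-4)·6 + 3·(-4) + (-5)·4; 4·6 + (-3)·(-4) + (-3)·4) = (20, -56, 24)
Ratio at component: 20 / 6 = 3.3333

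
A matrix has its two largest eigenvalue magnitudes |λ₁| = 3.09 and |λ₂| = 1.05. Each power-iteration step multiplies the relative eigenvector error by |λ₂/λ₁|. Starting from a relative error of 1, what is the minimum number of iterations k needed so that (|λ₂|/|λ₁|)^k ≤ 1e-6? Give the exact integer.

13

|λ₂/λ₁| = 1.05/3.09 = 0.33981
Need k ≥ ln(1e-6) / ln(0.33981) = -13.8155 / -1.0794 ≈ 12.799
Smallest integer k satisfying the bound: 13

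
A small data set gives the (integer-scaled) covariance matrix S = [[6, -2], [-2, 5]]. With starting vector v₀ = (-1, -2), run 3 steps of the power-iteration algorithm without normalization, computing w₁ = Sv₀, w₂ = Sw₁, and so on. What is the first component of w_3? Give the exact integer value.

96

w1 = Sv₀ = (6·(-1) + (-2)·(-2); (-2)·(-1) + 5·(-2)) = (-2, -8)
w2 = Sw1 = (6·(-2) + (-2)·(-8); (-2)·(-2) + 5·(-8)) = (4, -36)
w3 = Sw2 = (96, -188)
The requested component of w3 is 96.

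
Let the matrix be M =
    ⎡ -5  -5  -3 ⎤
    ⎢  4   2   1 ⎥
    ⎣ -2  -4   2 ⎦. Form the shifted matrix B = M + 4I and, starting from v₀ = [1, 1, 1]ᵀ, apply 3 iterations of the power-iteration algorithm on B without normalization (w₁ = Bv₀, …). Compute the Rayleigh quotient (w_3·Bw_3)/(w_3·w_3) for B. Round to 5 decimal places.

4.70196

B = M + 4I has rows (-1, -5, -3); (4, 6, 1); (-2, -4, 6)
w1 = Bv₀ = (-9, 11, 0)
w2 = Bw1 = (-46, 30, -26)
w3 = Bw2 = (-26, -30, -184)
Bw3 = (728, -468, -932)
w3·Bw3 = 166600; w3·w3 = 35432; μ ≈ 166600/35432 = 4.70196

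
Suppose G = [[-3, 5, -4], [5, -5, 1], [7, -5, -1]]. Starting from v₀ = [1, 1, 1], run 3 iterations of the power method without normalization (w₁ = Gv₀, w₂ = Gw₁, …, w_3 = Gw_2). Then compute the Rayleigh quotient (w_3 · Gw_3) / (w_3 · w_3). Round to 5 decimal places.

w1 = Gv₀ = (-2, 1, 1)
w2 = Gw1 = (7, -14, -20)
w3 = Gw2 = (-11, 85, 139)
Gw3 = (-98, -341, -641)
w3·Gw3 = (-11)·(-98) + 85·(-341) + 139·(-641) = -117006; w3·w3 = (-11)·(-11) + 85·85 + 139·139 = 26667
λ ≈ -117006/26667 = -4.38767

λ ≈ -4.38767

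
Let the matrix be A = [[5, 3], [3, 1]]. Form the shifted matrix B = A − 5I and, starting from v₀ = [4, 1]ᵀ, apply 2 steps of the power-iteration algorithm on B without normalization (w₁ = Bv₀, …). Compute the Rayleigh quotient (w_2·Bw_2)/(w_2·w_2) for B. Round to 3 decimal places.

-4.912

B = A − 5I has rows (0, 3); (3, -4)
w1 = Bv₀ = (0·4 + 3·1; 3·4 + (-4)·1) = (3, 8)
w2 = Bw1 = (0·3 + 3·8; 3·3 + (-4)·8) = (24, -23)
Bw2 = (-69, 164)
w2·Bw2 = -5428; w2·w2 = 1105; μ ≈ -5428/1105 = -4.912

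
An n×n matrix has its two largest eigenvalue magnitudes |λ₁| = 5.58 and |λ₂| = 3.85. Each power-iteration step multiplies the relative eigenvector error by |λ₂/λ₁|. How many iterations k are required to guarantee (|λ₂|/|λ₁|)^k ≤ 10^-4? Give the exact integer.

25

|λ₂/λ₁| = 3.85/5.58 = 0.68996
Need k ≥ ln(10^-4) / ln(0.68996) = -9.2103 / -0.3711 ≈ 24.818
Smallest integer k satisfying the bound: 25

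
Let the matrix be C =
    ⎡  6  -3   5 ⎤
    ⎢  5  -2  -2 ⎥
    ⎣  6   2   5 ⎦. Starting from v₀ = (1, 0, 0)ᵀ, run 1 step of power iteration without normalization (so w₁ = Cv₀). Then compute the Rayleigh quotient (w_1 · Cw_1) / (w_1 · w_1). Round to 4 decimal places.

8.2680

w1 = Cv₀ = (6·1 + (-3)·0 + 5·0; 5·1 + (-2)·0 + (-2)·0; 6·1 + 2·0 + 5·0) = (6, 5, 6)
Cw1 = (51, 8, 76)
w1·Cw1 = 6·51 + 5·8 + 6·76 = 802; w1·w1 = 6·6 + 5·5 + 6·6 = 97
λ ≈ 802/97 = 8.2680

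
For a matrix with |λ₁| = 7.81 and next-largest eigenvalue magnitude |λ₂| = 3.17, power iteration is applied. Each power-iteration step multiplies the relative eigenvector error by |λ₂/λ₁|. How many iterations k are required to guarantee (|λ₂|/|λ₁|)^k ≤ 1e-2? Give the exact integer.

|λ₂/λ₁| = 3.17/7.81 = 0.40589
Need k ≥ ln(1e-2) / ln(0.40589) = -4.6052 / -0.9017 ≈ 5.107
Smallest integer k satisfying the bound: 6

6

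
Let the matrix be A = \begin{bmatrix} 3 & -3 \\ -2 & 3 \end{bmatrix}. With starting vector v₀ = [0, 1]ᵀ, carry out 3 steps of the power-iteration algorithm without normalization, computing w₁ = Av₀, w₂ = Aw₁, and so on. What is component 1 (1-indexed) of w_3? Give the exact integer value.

w1 = Av₀ = (3·0 + (-3)·1; (-2)·0 + 3·1) = (-3, 3)
w2 = Aw1 = (3·(-3) + (-3)·3; (-2)·(-3) + 3·3) = (-18, 15)
w3 = Aw2 = (-99, 81)
The requested component of w3 is -99.

-99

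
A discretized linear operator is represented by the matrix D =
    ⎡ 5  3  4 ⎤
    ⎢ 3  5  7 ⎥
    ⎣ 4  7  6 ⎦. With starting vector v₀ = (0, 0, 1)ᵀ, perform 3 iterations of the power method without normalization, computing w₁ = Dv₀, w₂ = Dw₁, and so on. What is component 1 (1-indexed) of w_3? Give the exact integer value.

996

w1 = Dv₀ = (5·0 + 3·0 + 4·1; 3·0 + 5·0 + 7·1; 4·0 + 7·0 + 6·1) = (4, 7, 6)
w2 = Dw1 = (5·4 + 3·7 + 4·6; 3·4 + 5·7 + 7·6; 4·4 + 7·7 + 6·6) = (65, 89, 101)
w3 = Dw2 = (996, 1347, 1489)
The requested component of w3 is 996.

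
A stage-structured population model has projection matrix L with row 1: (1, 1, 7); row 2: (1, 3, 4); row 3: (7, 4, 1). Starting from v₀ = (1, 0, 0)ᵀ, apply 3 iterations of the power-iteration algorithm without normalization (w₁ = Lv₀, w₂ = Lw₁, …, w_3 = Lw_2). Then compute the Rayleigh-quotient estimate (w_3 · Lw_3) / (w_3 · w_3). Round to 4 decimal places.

w1 = Lv₀ = (1, 1, 7)
w2 = Lw1 = (51, 32, 18)
w3 = Lw2 = (209, 219, 503)
Lw3 = (3949, 2878, 2842)
w3·Lw3 = 209·3949 + 219·2878 + 503·2842 = 2885149; w3·w3 = 209·209 + 219·219 + 503·503 = 344651
λ ≈ 2885149/344651 = 8.3712

8.3712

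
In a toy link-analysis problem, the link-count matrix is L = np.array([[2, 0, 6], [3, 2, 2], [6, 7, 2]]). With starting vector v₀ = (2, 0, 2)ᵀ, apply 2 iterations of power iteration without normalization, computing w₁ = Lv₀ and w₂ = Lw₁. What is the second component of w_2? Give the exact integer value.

100

w1 = Lv₀ = (2·2 + 0·0 + 6·2; 3·2 + 2·0 + 2·2; 6·2 + 7·0 + 2·2) = (16, 10, 16)
w2 = Lw1 = (2·16 + 0·10 + 6·16; 3·16 + 2·10 + 2·16; 6·16 + 7·10 + 2·16) = (128, 100, 198)
The requested component of w2 is 100.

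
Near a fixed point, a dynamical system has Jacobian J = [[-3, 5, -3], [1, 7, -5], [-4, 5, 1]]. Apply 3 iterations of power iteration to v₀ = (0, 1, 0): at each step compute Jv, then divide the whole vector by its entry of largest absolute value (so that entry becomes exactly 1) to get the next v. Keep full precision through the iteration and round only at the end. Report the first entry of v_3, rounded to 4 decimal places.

0.4828

Jv0 = (5.00000, 7.00000, 5.00000); divide by 7.00000 → v1 = (0.71429, 1.00000, 0.71429)
Jv1 = (0.71429, 4.14286, 2.85714); divide by 4.14286 → v2 = (0.17241, 1.00000, 0.68966)
Jv2 = (2.41379, 3.72414, 5.00000); divide by 5.00000 → v3 = (0.48276, 0.74483, 1.00000)
Requested entry of v3: 70/145 = 0.4828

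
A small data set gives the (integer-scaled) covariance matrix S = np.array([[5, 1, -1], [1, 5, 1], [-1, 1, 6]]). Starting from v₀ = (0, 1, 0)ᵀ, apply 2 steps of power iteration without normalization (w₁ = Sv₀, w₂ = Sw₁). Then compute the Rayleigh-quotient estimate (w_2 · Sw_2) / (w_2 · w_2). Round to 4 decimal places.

w1 = Sv₀ = (5·0 + 1·1 + (-1)·0; 1·0 + 5·1 + 1·0; (-1)·0 + 1·1 + 6·0) = (1, 5, 1)
w2 = Sw1 = (5·1 + 1·5 + (-1)·1; 1·1 + 5·5 + 1·1; (-1)·1 + 1·5 + 6·1) = (9, 27, 10)
Sw2 = (62, 154, 78)
w2·Sw2 = 9·62 + 27·154 + 10·78 = 5496; w2·w2 = 9·9 + 27·27 + 10·10 = 910
λ ≈ 5496/910 = 6.0396

λ ≈ 6.0396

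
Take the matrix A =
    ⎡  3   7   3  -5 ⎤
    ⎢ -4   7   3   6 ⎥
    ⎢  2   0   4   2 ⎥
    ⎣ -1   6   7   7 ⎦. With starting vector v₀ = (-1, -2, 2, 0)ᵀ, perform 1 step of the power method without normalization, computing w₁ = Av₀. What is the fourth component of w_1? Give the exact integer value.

w1 = Av₀ = (-11, -4, 6, 3)
The requested component of w1 is 3.

3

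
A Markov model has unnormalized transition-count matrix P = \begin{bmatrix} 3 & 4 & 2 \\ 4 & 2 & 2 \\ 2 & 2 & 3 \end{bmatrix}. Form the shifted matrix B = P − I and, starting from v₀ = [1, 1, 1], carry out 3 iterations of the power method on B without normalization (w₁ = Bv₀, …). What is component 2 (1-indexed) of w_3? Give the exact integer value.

359

B = P − I has rows (2, 4, 2); (4, 1, 2); (2, 2, 2)
w1 = Bv₀ = (2·1 + 4·1 + 2·1; 4·1 + 1·1 + 2·1; 2·1 + 2·1 + 2·1) = (8, 7, 6)
w2 = Bw1 = (2·8 + 4·7 + 2·6; 4·8 + 1·7 + 2·6; 2·8 + 2·7 + 2·6) = (56, 51, 42)
w3 = Bw2 = (400, 359, 298)
Requested component of w3: 359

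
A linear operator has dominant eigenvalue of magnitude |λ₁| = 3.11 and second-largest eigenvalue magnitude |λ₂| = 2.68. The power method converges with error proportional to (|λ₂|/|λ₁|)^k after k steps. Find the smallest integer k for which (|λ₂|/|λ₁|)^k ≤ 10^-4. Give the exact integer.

62

|λ₂/λ₁| = 2.68/3.11 = 0.86174
Need k ≥ ln(10^-4) / ln(0.86174) = -9.2103 / -0.1488 ≈ 61.895
Smallest integer k satisfying the bound: 62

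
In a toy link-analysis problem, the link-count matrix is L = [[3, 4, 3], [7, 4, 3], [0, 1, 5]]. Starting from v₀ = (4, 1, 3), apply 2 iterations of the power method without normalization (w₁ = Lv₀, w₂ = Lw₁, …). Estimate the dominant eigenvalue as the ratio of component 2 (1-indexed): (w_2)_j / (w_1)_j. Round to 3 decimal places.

9.439

w1 = Lv₀ = (3·4 + 4·1 + 3·3; 7·4 + 4·1 + 3·3; 0·4 + 1·1 + 5·3) = (25, 41, 16)
w2 = Lw1 = (3·25 + 4·41 + 3·16; 7·25 + 4·41 + 3·16; 0·25 + 1·41 + 5·16) = (287, 387, 121)
Ratio at component: 387 / 41 = 9.439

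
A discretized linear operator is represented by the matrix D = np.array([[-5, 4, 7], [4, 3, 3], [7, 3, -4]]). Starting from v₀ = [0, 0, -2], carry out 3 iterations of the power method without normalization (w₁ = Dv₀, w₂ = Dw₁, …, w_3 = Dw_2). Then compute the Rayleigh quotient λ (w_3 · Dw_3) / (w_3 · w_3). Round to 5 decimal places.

-10.73289

w1 = Dv₀ = ((-5)·0 + 4·0 + 7·(-2); 4·0 + 3·0 + 3·(-2); 7·0 + 3·0 + (-4)·(-2)) = (-14, -6, 8)
w2 = Dw1 = ((-5)·(-14) + 4·(-6) + 7·8; 4·(-14) + 3·(-6) + 3·8; 7·(-14) + 3·(-6) + (-4)·8) = (102, -50, -148)
w3 = Dw2 = (-1746, -186, 1156)
Dw3 = (16078, -4074, -17404)
w3·Dw3 = (-1746)·16078 + (-186)·(-4074) + 1156·(-17404) = -47433448; w3·w3 = (-1746)·(-1746) + (-186)·(-186) + 1156·1156 = 4419448
λ ≈ -47433448/4419448 = -10.73289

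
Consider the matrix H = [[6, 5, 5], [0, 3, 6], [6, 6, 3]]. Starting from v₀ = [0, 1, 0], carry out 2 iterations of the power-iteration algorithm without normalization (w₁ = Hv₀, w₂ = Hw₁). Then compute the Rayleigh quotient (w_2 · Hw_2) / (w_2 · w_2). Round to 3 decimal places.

w1 = Hv₀ = (5, 3, 6)
w2 = Hw1 = (75, 45, 66)
Hw2 = (1005, 531, 918)
w2·Hw2 = 75·1005 + 45·531 + 66·918 = 159858; w2·w2 = 75·75 + 45·45 + 66·66 = 12006
λ ≈ 159858/12006 = 13.315

13.315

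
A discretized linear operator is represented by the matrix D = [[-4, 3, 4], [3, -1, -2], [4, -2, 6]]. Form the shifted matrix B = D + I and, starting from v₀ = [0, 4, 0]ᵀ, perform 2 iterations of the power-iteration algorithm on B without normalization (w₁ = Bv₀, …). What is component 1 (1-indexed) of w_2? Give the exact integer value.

B = D + I has rows (-3, 3, 4); (3, 0, -2); (4, -2, 7)
w1 = Bv₀ = ((-3)·0 + 3·4 + 4·0; 3·0 + 0·4 + (-2)·0; 4·0 + (-2)·4 + 7·0) = (12, 0, -8)
w2 = Bw1 = ((-3)·12 + 3·0 + 4·(-8); 3·12 + 0·0 + (-2)·(-8); 4·12 + (-2)·0 + 7·(-8)) = (-68, 52, -8)
Requested component of w2: -68

-68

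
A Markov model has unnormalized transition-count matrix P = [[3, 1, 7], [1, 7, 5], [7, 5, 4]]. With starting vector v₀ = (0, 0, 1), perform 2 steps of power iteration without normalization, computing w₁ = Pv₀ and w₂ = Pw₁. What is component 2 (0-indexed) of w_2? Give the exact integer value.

w1 = Pv₀ = (3·0 + 1·0 + 7·1; 1·0 + 7·0 + 5·1; 7·0 + 5·0 + 4·1) = (7, 5, 4)
w2 = Pw1 = (3·7 + 1·5 + 7·4; 1·7 + 7·5 + 5·4; 7·7 + 5·5 + 4·4) = (54, 62, 90)
The requested component of w2 is 90.

90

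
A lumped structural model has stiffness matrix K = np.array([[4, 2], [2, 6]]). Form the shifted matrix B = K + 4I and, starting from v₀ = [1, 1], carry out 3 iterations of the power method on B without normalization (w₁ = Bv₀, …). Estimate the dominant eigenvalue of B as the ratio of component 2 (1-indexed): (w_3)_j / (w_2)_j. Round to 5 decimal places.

μ ≈ 11.48571

B = K + 4I has rows (8, 2); (2, 10)
w1 = Bv₀ = (8·1 + 2·1; 2·1 + 10·1) = (10, 12)
w2 = Bw1 = (8·10 + 2·12; 2·10 + 10·12) = (104, 140)
w3 = Bw2 = (1112, 1608)
Ratio: 1608/140 = 11.48571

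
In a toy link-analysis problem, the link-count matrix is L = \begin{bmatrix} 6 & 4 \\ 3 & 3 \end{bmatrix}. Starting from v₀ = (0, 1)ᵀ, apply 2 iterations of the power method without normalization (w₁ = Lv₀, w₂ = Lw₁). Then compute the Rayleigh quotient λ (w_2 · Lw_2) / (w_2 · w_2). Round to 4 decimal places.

8.2850

w1 = Lv₀ = (4, 3)
w2 = Lw1 = (36, 21)
Lw2 = (300, 171)
w2·Lw2 = 36·300 + 21·171 = 14391; w2·w2 = 36·36 + 21·21 = 1737
λ ≈ 14391/1737 = 8.2850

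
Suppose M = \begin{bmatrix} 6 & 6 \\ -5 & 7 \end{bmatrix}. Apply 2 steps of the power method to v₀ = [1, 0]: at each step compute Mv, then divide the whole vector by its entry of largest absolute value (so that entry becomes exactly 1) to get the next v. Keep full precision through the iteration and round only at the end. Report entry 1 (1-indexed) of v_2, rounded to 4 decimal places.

Mv0 = (6.00000, -5.00000); divide by 6.00000 → v1 = (1.00000, -0.83333)
Mv1 = (1.00000, -10.83333); divide by -10.83333 → v2 = (-0.09231, 1.00000)
Requested entry of v2: 6/-65 = -0.0923

-0.0923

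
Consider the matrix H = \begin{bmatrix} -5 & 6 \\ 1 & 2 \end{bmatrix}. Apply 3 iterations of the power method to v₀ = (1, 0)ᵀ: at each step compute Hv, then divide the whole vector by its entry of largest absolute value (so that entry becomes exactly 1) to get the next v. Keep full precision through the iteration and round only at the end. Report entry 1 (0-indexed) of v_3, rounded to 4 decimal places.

Hv0 = (-5.00000, 1.00000); divide by -5.00000 → v1 = (1.00000, -0.20000)
Hv1 = (-6.20000, 0.60000); divide by -6.20000 → v2 = (1.00000, -0.09677)
Hv2 = (-5.58065, 0.80645); divide by -5.58065 → v3 = (1.00000, -0.14451)
Requested entry of v3: 25/-173 = -0.1445

-0.1445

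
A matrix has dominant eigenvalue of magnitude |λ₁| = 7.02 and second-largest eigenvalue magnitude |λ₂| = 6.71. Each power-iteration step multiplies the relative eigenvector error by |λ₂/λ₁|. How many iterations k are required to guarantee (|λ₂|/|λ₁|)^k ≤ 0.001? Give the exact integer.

153

|λ₂/λ₁| = 6.71/7.02 = 0.95584
Need k ≥ ln(0.001) / ln(0.95584) = -6.9078 / -0.0452 ≈ 152.947
Smallest integer k satisfying the bound: 153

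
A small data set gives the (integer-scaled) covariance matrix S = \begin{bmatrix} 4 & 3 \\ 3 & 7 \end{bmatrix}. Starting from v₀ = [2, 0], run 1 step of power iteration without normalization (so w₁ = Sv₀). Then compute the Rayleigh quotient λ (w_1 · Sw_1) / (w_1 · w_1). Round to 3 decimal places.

w1 = Sv₀ = (8, 6)
Sw1 = (50, 66)
w1·Sw1 = 8·50 + 6·66 = 796; w1·w1 = 8·8 + 6·6 = 100
λ ≈ 796/100 = 7.960

7.960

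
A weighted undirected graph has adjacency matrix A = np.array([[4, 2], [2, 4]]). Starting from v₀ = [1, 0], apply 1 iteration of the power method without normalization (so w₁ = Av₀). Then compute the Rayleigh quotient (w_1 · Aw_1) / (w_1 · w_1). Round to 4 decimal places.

w1 = Av₀ = (4·1 + 2·0; 2·1 + 4·0) = (4, 2)
Aw1 = (20, 16)
w1·Aw1 = 4·20 + 2·16 = 112; w1·w1 = 4·4 + 2·2 = 20
λ ≈ 112/20 = 5.6000

5.6000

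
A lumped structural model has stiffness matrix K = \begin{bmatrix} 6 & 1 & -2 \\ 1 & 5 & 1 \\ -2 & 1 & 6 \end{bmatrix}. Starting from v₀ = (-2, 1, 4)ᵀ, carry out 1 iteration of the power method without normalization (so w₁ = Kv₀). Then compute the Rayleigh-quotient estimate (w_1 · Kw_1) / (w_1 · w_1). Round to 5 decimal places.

λ ≈ 7.83453

w1 = Kv₀ = (-19, 7, 29)
Kw1 = (-165, 45, 219)
w1·Kw1 = (-19)·(-165) + 7·45 + 29·219 = 9801; w1·w1 = (-19)·(-19) + 7·7 + 29·29 = 1251
λ ≈ 9801/1251 = 7.83453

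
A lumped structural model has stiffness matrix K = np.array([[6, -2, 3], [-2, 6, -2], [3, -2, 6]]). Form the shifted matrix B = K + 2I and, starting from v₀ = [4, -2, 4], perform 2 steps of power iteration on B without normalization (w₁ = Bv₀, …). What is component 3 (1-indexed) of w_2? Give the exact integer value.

592

B = K + 2I has rows (8, -2, 3); (-2, 8, -2); (3, -2, 8)
w1 = Bv₀ = (8·4 + (-2)·(-2) + 3·4; (-2)·4 + 8·(-2) + (-2)·4; 3·4 + (-2)·(-2) + 8·4) = (48, -32, 48)
w2 = Bw1 = (8·48 + (-2)·(-32) + 3·48; (-2)·48 + 8·(-32) + (-2)·48; 3·48 + (-2)·(-32) + 8·48) = (592, -448, 592)
Requested component of w2: 592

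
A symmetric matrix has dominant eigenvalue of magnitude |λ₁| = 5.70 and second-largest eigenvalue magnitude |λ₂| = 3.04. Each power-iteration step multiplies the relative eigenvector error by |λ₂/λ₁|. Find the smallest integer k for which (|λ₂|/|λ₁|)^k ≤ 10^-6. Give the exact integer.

|λ₂/λ₁| = 3.04/5.70 = 0.53333
Need k ≥ ln(10^-6) / ln(0.53333) = -13.8155 / -0.6286 ≈ 21.978
Smallest integer k satisfying the bound: 22

22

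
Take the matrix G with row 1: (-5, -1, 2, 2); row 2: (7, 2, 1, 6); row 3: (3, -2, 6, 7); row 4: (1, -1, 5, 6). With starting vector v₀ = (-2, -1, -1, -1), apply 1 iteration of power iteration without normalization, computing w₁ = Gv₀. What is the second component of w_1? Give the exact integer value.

w1 = Gv₀ = ((-5)·(-2) + (-1)·(-1) + 2·(-1) + 2·(-1); 7·(-2) + 2·(-1) + 1·(-1) + 6·(-1); 3·(-2) + (-2)·(-1) + 6·(-1) + 7·(-1); 1·(-2) + (-1)·(-1) + 5·(-1) + 6·(-1)) = (7, -23, -17, -12)
The requested component of w1 is -23.

-23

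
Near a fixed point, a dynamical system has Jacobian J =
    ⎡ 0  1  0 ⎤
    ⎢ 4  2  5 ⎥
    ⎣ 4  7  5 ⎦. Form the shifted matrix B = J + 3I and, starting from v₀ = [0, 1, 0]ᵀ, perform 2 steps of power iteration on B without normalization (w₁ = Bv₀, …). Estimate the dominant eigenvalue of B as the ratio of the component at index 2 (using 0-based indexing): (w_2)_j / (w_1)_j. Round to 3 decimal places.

μ ≈ 13.571

B = J + 3I has rows (3, 1, 0); (4, 5, 5); (4, 7, 8)
w1 = Bv₀ = (1, 5, 7)
w2 = Bw1 = (8, 64, 95)
Ratio: 95/7 = 13.571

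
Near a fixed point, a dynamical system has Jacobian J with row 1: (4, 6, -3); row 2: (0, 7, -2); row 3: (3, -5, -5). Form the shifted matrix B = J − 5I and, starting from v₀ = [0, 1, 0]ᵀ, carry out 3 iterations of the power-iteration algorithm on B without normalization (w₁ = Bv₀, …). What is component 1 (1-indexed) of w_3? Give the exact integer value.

B = J − 5I has rows (-1, 6, -3); (0, 2, -2); (3, -5, -10)
w1 = Bv₀ = (6, 2, -5)
w2 = Bw1 = (21, 14, 58)
w3 = Bw2 = (-111, -88, -587)
Requested component of w3: -111

-111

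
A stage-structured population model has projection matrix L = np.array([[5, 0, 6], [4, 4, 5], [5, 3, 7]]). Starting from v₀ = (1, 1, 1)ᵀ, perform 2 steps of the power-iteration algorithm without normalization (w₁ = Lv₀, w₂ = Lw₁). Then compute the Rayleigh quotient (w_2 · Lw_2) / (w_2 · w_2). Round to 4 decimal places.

13.2208

w1 = Lv₀ = (5·1 + 0·1 + 6·1; 4·1 + 4·1 + 5·1; 5·1 + 3·1 + 7·1) = (11, 13, 15)
w2 = Lw1 = (5·11 + 0·13 + 6·15; 4·11 + 4·13 + 5·15; 5·11 + 3·13 + 7·15) = (145, 171, 199)
Lw2 = (1919, 2259, 2631)
w2·Lw2 = 145·1919 + 171·2259 + 199·2631 = 1188113; w2·w2 = 145·145 + 171·171 + 199·199 = 89867
λ ≈ 1188113/89867 = 13.2208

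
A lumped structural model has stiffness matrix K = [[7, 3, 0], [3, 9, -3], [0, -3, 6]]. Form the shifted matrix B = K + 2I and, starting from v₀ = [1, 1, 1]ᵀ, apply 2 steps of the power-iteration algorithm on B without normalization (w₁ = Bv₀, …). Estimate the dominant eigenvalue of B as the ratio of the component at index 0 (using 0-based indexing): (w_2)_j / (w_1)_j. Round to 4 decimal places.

B = K + 2I has rows (9, 3, 0); (3, 11, -3); (0, -3, 8)
w1 = Bv₀ = (9·1 + 3·1 + 0·1; 3·1 + 11·1 + (-3)·1; 0·1 + (-3)·1 + 8·1) = (12, 11, 5)
w2 = Bw1 = (9·12 + 3·11 + 0·5; 3·12 + 11·11 + (-3)·5; 0·12 + (-3)·11 + 8·5) = (141, 142, 7)
Ratio: 141/12 = 11.7500

11.7500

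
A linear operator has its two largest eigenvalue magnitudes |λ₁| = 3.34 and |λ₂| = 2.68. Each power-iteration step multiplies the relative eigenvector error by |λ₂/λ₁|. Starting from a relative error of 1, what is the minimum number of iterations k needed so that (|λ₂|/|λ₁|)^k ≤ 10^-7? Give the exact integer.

|λ₂/λ₁| = 2.68/3.34 = 0.80240
Need k ≥ ln(10^-7) / ln(0.80240) = -16.1181 / -0.2202 ≈ 73.213
Smallest integer k satisfying the bound: 74

74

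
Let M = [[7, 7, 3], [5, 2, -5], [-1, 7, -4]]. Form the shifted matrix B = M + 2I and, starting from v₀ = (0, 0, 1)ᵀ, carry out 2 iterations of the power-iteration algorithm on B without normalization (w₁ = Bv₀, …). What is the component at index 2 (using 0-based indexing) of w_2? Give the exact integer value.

B = M + 2I has rows (9, 7, 3); (5, 4, -5); (-1, 7, -2)
w1 = Bv₀ = (9·0 + 7·0 + 3·1; 5·0 + 4·0 + (-5)·1; (-1)·0 + 7·0 + (-2)·1) = (3, -5, -2)
w2 = Bw1 = (9·3 + 7·(-5) + 3·(-2); 5·3 + 4·(-5) + (-5)·(-2); (-1)·3 + 7·(-5) + (-2)·(-2)) = (-14, 5, -34)
Requested component of w2: -34

-34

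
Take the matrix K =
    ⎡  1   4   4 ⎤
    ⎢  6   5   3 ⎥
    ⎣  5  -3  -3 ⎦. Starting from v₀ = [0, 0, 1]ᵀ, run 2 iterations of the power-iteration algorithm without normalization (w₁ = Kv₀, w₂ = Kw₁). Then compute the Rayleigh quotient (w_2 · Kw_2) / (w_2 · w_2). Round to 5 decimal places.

3.97872

w1 = Kv₀ = (4, 3, -3)
w2 = Kw1 = (4, 30, 20)
Kw2 = (204, 234, -130)
w2·Kw2 = 4·204 + 30·234 + 20·(-130) = 5236; w2·w2 = 4·4 + 30·30 + 20·20 = 1316
λ ≈ 5236/1316 = 3.97872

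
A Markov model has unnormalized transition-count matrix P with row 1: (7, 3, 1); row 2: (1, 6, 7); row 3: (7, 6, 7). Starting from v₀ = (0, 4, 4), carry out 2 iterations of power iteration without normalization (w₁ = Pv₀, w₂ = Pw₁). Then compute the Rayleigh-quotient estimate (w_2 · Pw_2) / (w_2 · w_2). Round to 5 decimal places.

w1 = Pv₀ = (7·0 + 3·4 + 1·4; 1·0 + 6·4 + 7·4; 7·0 + 6·4 + 7·4) = (16, 52, 52)
w2 = Pw1 = (7·16 + 3·52 + 1·52; 1·16 + 6·52 + 7·52; 7·16 + 6·52 + 7·52) = (320, 692, 788)
Pw2 = (5104, 9988, 11908)
w2·Pw2 = 320·5104 + 692·9988 + 788·11908 = 17928480; w2·w2 = 320·320 + 692·692 + 788·788 = 1202208
λ ≈ 17928480/1202208 = 14.91296

14.91296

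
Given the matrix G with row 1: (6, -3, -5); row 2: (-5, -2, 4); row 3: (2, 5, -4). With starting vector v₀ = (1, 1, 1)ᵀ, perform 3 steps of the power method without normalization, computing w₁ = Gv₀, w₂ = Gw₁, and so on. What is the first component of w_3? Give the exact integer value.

w1 = Gv₀ = (6·1 + (-3)·1 + (-5)·1; (-5)·1 + (-2)·1 + 4·1; 2·1 + 5·1 + (-4)·1) = (-2, -3, 3)
w2 = Gw1 = (6·(-2) + (-3)·(-3) + (-5)·3; (-5)·(-2) + (-2)·(-3) + 4·3; 2·(-2) + 5·(-3) + (-4)·3) = (-18, 28, -31)
w3 = Gw2 = (-37, -90, 228)
The requested component of w3 is -37.

-37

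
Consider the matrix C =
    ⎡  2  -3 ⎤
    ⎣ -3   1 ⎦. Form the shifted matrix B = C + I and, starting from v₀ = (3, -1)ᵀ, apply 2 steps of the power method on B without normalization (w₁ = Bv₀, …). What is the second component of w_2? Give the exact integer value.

B = C + I has rows (3, -3); (-3, 2)
w1 = Bv₀ = (3·3 + (-3)·(-1); (-3)·3 + 2·(-1)) = (12, -11)
w2 = Bw1 = (3·12 + (-3)·(-11); (-3)·12 + 2·(-11)) = (69, -58)
Requested component of w2: -58

-58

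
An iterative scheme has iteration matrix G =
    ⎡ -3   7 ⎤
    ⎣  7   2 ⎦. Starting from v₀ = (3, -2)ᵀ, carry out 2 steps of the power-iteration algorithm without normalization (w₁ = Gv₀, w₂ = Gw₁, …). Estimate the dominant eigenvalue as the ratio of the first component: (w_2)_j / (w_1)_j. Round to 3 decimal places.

-8.174

w1 = Gv₀ = ((-3)·3 + 7·(-2); 7·3 + 2·(-2)) = (-23, 17)
w2 = Gw1 = ((-3)·(-23) + 7·17; 7·(-23) + 2·17) = (188, -127)
Ratio at component: 188 / -23 = -8.174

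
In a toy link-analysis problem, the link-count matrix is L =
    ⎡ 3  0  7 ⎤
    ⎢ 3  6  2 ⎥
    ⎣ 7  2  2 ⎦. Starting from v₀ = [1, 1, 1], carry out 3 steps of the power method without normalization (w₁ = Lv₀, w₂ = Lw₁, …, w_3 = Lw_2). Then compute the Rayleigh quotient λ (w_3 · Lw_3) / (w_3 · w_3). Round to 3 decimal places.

10.573

w1 = Lv₀ = (3·1 + 0·1 + 7·1; 3·1 + 6·1 + 2·1; 7·1 + 2·1 + 2·1) = (10, 11, 11)
w2 = Lw1 = (3·10 + 0·11 + 7·11; 3·10 + 6·11 + 2·11; 7·10 + 2·11 + 2·11) = (107, 118, 114)
w3 = Lw2 = (1119, 1257, 1213)
Lw3 = (11848, 13325, 12773)
w3·Lw3 = 1119·11848 + 1257·13325 + 1213·12773 = 45501086; w3·w3 = 1119·1119 + 1257·1257 + 1213·1213 = 4303579
λ ≈ 45501086/4303579 = 10.573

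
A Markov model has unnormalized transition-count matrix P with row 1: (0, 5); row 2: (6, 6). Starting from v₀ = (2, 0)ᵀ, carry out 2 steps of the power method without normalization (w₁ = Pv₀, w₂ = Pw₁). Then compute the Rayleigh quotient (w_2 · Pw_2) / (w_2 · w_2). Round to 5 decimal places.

λ ≈ 8.95082

w1 = Pv₀ = (0, 12)
w2 = Pw1 = (60, 72)
Pw2 = (360, 792)
w2·Pw2 = 60·360 + 72·792 = 78624; w2·w2 = 60·60 + 72·72 = 8784
λ ≈ 78624/8784 = 8.95082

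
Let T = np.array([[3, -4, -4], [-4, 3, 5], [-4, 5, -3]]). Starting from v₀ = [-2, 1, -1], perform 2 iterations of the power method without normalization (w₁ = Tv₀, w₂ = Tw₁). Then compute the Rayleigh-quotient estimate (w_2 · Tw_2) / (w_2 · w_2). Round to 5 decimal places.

w1 = Tv₀ = (3·(-2) + (-4)·1 + (-4)·(-1); (-4)·(-2) + 3·1 + 5·(-1); (-4)·(-2) + 5·1 + (-3)·(-1)) = (-6, 6, 16)
w2 = Tw1 = (3·(-6) + (-4)·6 + (-4)·16; (-4)·(-6) + 3·6 + 5·16; (-4)·(-6) + 5·6 + (-3)·16) = (-106, 122, 6)
Tw2 = (-830, 820, 1016)
w2·Tw2 = (-106)·(-830) + 122·820 + 6·1016 = 194116; w2·w2 = (-106)·(-106) + 122·122 + 6·6 = 26156
λ ≈ 194116/26156 = 7.42147

7.42147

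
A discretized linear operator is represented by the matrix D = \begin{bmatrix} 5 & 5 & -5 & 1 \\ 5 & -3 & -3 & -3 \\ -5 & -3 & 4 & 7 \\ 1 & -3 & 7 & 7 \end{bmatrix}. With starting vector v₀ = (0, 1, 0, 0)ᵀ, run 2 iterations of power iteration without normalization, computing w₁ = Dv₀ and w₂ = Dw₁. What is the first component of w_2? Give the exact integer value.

22

w1 = Dv₀ = (5·0 + 5·1 + (-5)·0 + 1·0; 5·0 + (-3)·1 + (-3)·0 + (-3)·0; (-5)·0 + (-3)·1 + 4·0 + 7·0; 1·0 + (-3)·1 + 7·0 + 7·0) = (5, -3, -3, -3)
w2 = Dw1 = (5·5 + 5·(-3) + (-5)·(-3) + 1·(-3); 5·5 + (-3)·(-3) + (-3)·(-3) + (-3)·(-3); (-5)·5 + (-3)·(-3) + 4·(-3) + 7·(-3); 1·5 + (-3)·(-3) + 7·(-3) + 7·(-3)) = (22, 52, -49, -28)
The requested component of w2 is 22.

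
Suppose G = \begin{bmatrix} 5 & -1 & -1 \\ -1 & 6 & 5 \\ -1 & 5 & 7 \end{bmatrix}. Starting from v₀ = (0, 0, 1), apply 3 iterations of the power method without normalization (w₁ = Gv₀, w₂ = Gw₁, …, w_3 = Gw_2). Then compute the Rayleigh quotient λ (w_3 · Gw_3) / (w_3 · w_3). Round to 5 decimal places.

w1 = Gv₀ = (5·0 + (-1)·0 + (-1)·1; (-1)·0 + 6·0 + 5·1; (-1)·0 + 5·0 + 7·1) = (-1, 5, 7)
w2 = Gw1 = (5·(-1) + (-1)·5 + (-1)·7; (-1)·(-1) + 6·5 + 5·7; (-1)·(-1) + 5·5 + 7·7) = (-17, 66, 75)
w3 = Gw2 = (-226, 788, 872)
Gw3 = (-2790, 9314, 10270)
w3·Gw3 = (-226)·(-2790) + 788·9314 + 872·10270 = 16925412; w3·w3 = (-226)·(-226) + 788·788 + 872·872 = 1432404
λ ≈ 16925412/1432404 = 11.81609

λ ≈ 11.81609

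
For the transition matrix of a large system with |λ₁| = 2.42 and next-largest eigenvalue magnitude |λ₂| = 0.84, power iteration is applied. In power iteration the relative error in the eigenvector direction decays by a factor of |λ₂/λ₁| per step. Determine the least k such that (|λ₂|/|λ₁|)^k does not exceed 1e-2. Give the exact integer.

5

|λ₂/λ₁| = 0.84/2.42 = 0.34711
Need k ≥ ln(1e-2) / ln(0.34711) = -4.6052 / -1.0581 ≈ 4.352
Smallest integer k satisfying the bound: 5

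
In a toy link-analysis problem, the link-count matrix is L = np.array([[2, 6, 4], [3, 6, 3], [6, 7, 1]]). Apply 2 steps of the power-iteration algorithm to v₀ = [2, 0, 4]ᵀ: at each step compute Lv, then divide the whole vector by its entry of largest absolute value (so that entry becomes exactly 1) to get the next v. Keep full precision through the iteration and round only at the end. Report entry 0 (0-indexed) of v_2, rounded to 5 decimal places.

0.80916

Lv0 = (20.000000, 18.000000, 16.000000); divide by 20.000000 → v1 = (1.000000, 0.900000, 0.800000)
Lv1 = (10.600000, 10.800000, 13.100000); divide by 13.100000 → v2 = (0.809160, 0.824427, 1.000000)
Requested entry of v2: 212/262 = 0.80916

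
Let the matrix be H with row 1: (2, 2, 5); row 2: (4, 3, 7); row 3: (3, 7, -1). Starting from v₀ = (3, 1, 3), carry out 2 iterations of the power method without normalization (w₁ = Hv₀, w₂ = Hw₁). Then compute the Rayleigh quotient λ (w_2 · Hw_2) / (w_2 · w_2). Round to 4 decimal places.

10.5682

w1 = Hv₀ = (23, 36, 13)
w2 = Hw1 = (183, 291, 308)
Hw2 = (2488, 3761, 2278)
w2·Hw2 = 183·2488 + 291·3761 + 308·2278 = 2251379; w2·w2 = 183·183 + 291·291 + 308·308 = 213034
λ ≈ 2251379/213034 = 10.5682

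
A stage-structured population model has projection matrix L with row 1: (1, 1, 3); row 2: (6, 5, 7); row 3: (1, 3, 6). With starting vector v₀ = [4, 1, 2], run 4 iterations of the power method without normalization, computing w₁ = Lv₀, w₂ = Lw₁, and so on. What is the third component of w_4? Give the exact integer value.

w1 = Lv₀ = (11, 43, 19)
w2 = Lw1 = (111, 414, 254)
w3 = Lw2 = (1287, 4514, 2877)
w4 = Lw3 = (14432, 50431, 32091)
The requested component of w4 is 32091.

32091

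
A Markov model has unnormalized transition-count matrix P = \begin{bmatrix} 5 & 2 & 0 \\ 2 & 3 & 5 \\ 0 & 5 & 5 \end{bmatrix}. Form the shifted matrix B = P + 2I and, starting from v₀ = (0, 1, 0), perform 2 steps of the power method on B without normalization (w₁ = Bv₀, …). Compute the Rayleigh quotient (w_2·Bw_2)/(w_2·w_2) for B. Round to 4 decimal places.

B = P + 2I has rows (7, 2, 0); (2, 5, 5); (0, 5, 7)
w1 = Bv₀ = (2, 5, 5)
w2 = Bw1 = (24, 54, 60)
Bw2 = (276, 618, 690)
w2·Bw2 = 81396; w2·w2 = 7092; μ ≈ 81396/7092 = 11.4772

11.4772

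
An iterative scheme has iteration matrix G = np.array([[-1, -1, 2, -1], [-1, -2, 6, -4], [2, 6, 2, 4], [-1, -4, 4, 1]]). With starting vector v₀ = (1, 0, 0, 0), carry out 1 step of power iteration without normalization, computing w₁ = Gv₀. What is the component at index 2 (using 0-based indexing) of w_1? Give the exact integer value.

w1 = Gv₀ = ((-1)·1 + (-1)·0 + 2·0 + (-1)·0; (-1)·1 + (-2)·0 + 6·0 + (-4)·0; 2·1 + 6·0 + 2·0 + 4·0; (-1)·1 + (-4)·0 + 4·0 + 1·0) = (-1, -1, 2, -1)
The requested component of w1 is 2.

2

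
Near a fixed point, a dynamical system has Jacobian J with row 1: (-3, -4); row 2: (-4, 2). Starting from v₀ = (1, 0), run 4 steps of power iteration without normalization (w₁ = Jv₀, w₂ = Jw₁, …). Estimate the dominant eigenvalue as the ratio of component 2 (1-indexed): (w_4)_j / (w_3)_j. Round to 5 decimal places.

λ ≈ -1.95652

w1 = Jv₀ = ((-3)·1 + (-4)·0; (-4)·1 + 2·0) = (-3, -4)
w2 = Jw1 = ((-3)·(-3) + (-4)·(-4); (-4)·(-3) + 2·(-4)) = (25, 4)
w3 = Jw2 = (-91, -92)
w4 = Jw3 = (641, 180)
Ratio at component: 180 / -92 = -1.95652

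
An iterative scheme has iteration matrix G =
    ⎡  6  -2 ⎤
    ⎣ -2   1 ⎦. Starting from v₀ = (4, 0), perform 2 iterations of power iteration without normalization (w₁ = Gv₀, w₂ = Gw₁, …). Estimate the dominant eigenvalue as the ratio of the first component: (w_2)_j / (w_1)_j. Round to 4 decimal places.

λ ≈ 6.6667

w1 = Gv₀ = (6·4 + (-2)·0; (-2)·4 + 1·0) = (24, -8)
w2 = Gw1 = (6·24 + (-2)·(-8); (-2)·24 + 1·(-8)) = (160, -56)
Ratio at component: 160 / 24 = 6.6667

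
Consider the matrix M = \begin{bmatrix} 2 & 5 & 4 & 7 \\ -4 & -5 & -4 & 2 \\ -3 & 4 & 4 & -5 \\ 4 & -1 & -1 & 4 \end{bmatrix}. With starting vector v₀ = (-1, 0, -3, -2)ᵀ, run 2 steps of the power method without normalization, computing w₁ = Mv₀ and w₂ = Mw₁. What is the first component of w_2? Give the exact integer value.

w1 = Mv₀ = (-28, 12, 1, -9)
w2 = Mw1 = (-55, 30, 181, -161)
The requested component of w2 is -55.

-55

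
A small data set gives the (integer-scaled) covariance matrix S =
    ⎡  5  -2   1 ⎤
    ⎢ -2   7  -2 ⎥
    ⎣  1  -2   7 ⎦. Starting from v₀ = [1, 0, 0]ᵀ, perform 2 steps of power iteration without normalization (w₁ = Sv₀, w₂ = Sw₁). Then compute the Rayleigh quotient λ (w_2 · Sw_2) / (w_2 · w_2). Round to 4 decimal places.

w1 = Sv₀ = (5·1 + (-2)·0 + 1·0; (-2)·1 + 7·0 + (-2)·0; 1·1 + (-2)·0 + 7·0) = (5, -2, 1)
w2 = Sw1 = (5·5 + (-2)·(-2) + 1·1; (-2)·5 + 7·(-2) + (-2)·1; 1·5 + (-2)·(-2) + 7·1) = (30, -26, 16)
Sw2 = (218, -274, 194)
w2·Sw2 = 30·218 + (-26)·(-274) + 16·194 = 16768; w2·w2 = 30·30 + (-26)·(-26) + 16·16 = 1832
λ ≈ 16768/1832 = 9.1528

9.1528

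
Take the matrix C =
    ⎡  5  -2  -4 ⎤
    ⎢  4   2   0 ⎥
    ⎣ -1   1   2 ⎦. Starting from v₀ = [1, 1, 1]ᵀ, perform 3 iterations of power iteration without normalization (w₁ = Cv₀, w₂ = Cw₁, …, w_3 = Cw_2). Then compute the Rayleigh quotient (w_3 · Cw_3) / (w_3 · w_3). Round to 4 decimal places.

λ ≈ 6.0629

w1 = Cv₀ = (5·1 + (-2)·1 + (-4)·1; 4·1 + 2·1 + 0·1; (-1)·1 + 1·1 + 2·1) = (-1, 6, 2)
w2 = Cw1 = (5·(-1) + (-2)·6 + (-4)·2; 4·(-1) + 2·6 + 0·2; (-1)·(-1) + 1·6 + 2·2) = (-25, 8, 11)
w3 = Cw2 = (-185, -84, 55)
Cw3 = (-977, -908, 211)
w3·Cw3 = (-185)·(-977) + (-84)·(-908) + 55·211 = 268622; w3·w3 = (-185)·(-185) + (-84)·(-84) + 55·55 = 44306
λ ≈ 268622/44306 = 6.0629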